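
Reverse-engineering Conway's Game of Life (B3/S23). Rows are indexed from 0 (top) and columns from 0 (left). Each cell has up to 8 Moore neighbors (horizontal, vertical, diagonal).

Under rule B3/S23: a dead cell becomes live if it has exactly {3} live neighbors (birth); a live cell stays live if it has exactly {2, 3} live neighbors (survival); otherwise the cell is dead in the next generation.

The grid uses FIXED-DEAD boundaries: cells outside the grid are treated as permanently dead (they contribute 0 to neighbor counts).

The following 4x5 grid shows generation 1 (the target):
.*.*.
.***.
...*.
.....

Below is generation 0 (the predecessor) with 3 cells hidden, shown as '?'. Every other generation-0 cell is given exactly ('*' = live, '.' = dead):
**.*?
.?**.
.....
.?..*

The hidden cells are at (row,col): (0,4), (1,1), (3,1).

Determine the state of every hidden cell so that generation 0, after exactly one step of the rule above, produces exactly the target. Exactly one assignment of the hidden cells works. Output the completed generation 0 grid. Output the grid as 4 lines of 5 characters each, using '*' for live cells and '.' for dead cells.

Answer: **.*.
..**.
.....
....*

Derivation:
Hidden generation-0 cells (in order): (0,4), (1,1), (3,1).
A hidden cell only influences target cells in its own 3x3 neighborhood. Try each of the 2^3 = 8 assignments, step the completed generation 0 forward once under B3/S23, and compare with the target:
  (0,4)=. (1,1)=. (3,1)=. -> step reproduces the target at every cell -> ACCEPT
  (0,4)=. (1,1)=. (3,1)=* -> step gives (2,2)='*' but target has '.' -> reject
  (0,4)=. (1,1)=* (3,1)=. -> step gives (0,0)='*' but target has '.' -> reject
  (0,4)=. (1,1)=* (3,1)=* -> step gives (0,0)='*' but target has '.' -> reject
  (0,4)=* (1,1)=. (3,1)=. -> step gives (0,4)='*' but target has '.' -> reject
  (0,4)=* (1,1)=. (3,1)=* -> step gives (0,4)='*' but target has '.' -> reject
  (0,4)=* (1,1)=* (3,1)=. -> step gives (0,0)='*' but target has '.' -> reject
  (0,4)=* (1,1)=* (3,1)=* -> step gives (0,0)='*' but target has '.' -> reject
Unique solution: (0,4)=dead, (1,1)=dead, (3,1)=dead.
Check: live-neighbor counts of every cell in the completed generation 0:
12422
23322
01232
00010
Applying B3/S23 to generation 0 with these counts gives:
.*.*.
.***.
...*.
.....
which matches the target exactly.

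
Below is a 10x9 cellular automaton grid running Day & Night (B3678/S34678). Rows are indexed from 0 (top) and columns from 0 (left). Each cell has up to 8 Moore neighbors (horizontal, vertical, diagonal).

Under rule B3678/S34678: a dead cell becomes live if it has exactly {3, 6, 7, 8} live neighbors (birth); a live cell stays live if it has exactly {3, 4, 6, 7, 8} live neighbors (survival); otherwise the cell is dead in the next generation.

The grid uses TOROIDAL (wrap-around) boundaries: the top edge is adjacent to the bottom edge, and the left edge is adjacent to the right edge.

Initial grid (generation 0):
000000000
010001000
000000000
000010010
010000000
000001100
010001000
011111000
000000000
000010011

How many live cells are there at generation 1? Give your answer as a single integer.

Simulating step by step:
Generation 0 (given above): 17 live cells
Generation 1: 8 live cells
000000000
000000000
000000000
000000000
000001100
000000000
000101000
001010000
001001000
000000000
Population at generation 1: 8

Answer: 8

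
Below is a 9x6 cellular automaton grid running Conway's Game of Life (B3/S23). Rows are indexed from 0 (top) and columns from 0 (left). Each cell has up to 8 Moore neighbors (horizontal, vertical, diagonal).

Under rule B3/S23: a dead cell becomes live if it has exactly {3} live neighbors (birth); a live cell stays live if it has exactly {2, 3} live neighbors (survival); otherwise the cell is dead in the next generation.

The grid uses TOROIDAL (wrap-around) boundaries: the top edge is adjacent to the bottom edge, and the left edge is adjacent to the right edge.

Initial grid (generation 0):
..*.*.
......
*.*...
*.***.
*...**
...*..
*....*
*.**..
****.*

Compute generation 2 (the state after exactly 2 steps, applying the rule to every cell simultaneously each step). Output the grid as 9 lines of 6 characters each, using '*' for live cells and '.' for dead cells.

Answer: ..***.
.*.*..
*.*.**
*.*...
*.**.*
....*.
******
...*..
**.*..

Derivation:
Simulating step by step:
Generation 0 (given above): 22 live cells
Generation 1: 23 live cells
*.*.**
.*.*..
..*..*
*.*.*.
***...
......
******
...*..
*....*
Generation 2: 26 live cells
(generation 2 grid is the final answer)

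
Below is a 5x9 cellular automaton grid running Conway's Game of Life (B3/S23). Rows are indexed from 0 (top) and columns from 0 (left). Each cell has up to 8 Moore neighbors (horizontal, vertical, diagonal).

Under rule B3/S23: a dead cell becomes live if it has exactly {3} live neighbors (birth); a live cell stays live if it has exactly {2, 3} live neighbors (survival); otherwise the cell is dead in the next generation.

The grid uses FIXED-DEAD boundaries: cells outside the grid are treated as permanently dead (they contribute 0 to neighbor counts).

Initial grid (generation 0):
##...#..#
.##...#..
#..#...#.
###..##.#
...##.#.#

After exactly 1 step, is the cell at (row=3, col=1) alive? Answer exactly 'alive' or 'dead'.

Simulating step by step:
Generation 0 (given above): 20 live cells
Generation 1: 21 live cells
###......
..#...##.
#..#.#.#.
###..##.#
.####.#..

Cell (3,1) at generation 1: 1 -> alive

Answer: alive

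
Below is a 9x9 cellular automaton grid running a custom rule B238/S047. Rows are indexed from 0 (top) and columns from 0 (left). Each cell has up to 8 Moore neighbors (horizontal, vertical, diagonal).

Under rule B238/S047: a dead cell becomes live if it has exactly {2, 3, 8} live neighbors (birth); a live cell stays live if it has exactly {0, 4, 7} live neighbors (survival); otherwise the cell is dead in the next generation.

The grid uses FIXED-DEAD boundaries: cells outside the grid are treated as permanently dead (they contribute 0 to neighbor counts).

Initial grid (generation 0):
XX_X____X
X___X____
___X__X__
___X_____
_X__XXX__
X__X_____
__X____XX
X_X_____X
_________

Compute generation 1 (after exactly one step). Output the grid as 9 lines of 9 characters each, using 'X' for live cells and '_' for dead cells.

Simulating step by step:
Generation 0 (given above): 21 live cells
Generation 1: 32 live cells
(generation 1 grid is the final answer)

Answer: __X_X___X
_XXX_X_X_
__X_XXX__
__X___XX_
X_XX_____
_XX_XXXXX
X__X_____
XX_X___X_
_X_______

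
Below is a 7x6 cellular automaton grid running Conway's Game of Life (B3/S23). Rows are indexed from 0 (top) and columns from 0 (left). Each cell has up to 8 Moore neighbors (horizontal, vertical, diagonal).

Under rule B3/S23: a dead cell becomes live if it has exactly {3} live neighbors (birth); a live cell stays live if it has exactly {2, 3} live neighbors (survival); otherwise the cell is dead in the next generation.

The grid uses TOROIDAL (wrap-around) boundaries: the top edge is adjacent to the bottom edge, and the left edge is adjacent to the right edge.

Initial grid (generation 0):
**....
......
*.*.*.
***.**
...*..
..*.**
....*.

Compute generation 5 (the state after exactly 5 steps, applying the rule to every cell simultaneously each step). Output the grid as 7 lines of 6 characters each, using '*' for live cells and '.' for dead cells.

Simulating step by step:
Generation 0 (given above): 15 live cells
Generation 1: 14 live cells
......
*....*
*.*.*.
*.*.*.
......
....**
**.**.
Generation 2: 16 live cells
.*..*.
**...*
*...*.
......
...**.
*..***
*..**.
Generation 3: 17 live cells
.****.
.*..*.
**....
...***
...*..
*.*...
***...
Generation 4: 21 live cells
....**
....**
****..
*.****
..**.*
*.**..
*....*
Generation 5: 8 live cells
(generation 5 grid is the final answer)

Answer: ......
.**...
......
......
......
*.**..
**.*..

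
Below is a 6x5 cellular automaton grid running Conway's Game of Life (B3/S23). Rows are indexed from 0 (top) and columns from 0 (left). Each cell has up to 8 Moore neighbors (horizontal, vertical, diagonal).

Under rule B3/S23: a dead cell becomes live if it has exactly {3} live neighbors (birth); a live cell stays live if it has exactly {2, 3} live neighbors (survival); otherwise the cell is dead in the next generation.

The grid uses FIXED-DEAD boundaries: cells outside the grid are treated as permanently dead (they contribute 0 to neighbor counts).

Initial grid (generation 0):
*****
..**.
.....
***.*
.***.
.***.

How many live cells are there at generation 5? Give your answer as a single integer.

Answer: 0

Derivation:
Simulating step by step:
Generation 0 (given above): 17 live cells
Generation 1: 7 live cells
.*..*
....*
.....
*....
....*
.*.*.
Generation 2: 0 live cells
.....
.....
.....
.....
.....
.....
Generation 3: 0 live cells
.....
.....
.....
.....
.....
.....
Generation 4: 0 live cells
.....
.....
.....
.....
.....
.....
Generation 5: 0 live cells
.....
.....
.....
.....
.....
.....
Population at generation 5: 0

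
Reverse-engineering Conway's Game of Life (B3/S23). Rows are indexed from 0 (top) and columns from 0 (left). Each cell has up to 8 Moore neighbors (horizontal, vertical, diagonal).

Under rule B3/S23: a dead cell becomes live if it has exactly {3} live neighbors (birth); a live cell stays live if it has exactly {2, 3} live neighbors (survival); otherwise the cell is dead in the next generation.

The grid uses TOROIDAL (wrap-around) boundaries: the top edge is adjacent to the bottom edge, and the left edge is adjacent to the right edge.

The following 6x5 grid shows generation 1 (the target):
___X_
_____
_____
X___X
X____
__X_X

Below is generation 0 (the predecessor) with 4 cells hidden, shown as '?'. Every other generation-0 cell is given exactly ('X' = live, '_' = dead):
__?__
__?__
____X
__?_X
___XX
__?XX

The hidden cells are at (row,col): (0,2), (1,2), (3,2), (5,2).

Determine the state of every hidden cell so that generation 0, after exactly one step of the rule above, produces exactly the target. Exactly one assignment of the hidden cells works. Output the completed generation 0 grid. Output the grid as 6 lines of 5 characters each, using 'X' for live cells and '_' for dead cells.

Answer: __X__
_____
____X
____X
___XX
___XX

Derivation:
Hidden generation-0 cells (in order): (0,2), (1,2), (3,2), (5,2).
A hidden cell only influences target cells in its own 3x3 neighborhood. Try each of the 2^4 = 16 assignments, step the completed generation 0 forward once under B3/S23, and compare with the target:
  (0,2)=_ (1,2)=_ (3,2)=_ (5,2)=_ -> step gives (0,3)='_' but target has 'X' -> reject
  (0,2)=_ (1,2)=_ (3,2)=_ (5,2)=X -> step gives (4,2)='X' but target has '_' -> reject
  (0,2)=_ (1,2)=_ (3,2)=X (5,2)=_ -> step gives (0,3)='_' but target has 'X' -> reject
  (0,2)=_ (1,2)=_ (3,2)=X (5,2)=X -> step gives (2,3)='X' but target has '_' -> reject
  (0,2)=_ (1,2)=X (3,2)=_ (5,2)=_ -> step gives (2,3)='X' but target has '_' -> reject
  (0,2)=_ (1,2)=X (3,2)=_ (5,2)=X -> step gives (0,2)='X' but target has '_' -> reject
  (0,2)=_ (1,2)=X (3,2)=X (5,2)=_ -> step gives (4,2)='X' but target has '_' -> reject
  (0,2)=_ (1,2)=X (3,2)=X (5,2)=X -> step gives (0,2)='X' but target has '_' -> reject
  (0,2)=X (1,2)=_ (3,2)=_ (5,2)=_ -> step reproduces the target at every cell -> ACCEPT
  (0,2)=X (1,2)=_ (3,2)=_ (5,2)=X -> step gives (0,2)='X' but target has '_' -> reject
  (0,2)=X (1,2)=_ (3,2)=X (5,2)=_ -> step gives (2,3)='X' but target has '_' -> reject
  (0,2)=X (1,2)=_ (3,2)=X (5,2)=X -> step gives (0,2)='X' but target has '_' -> reject
  (0,2)=X (1,2)=X (3,2)=_ (5,2)=_ -> step gives (0,2)='X' but target has '_' -> reject
  (0,2)=X (1,2)=X (3,2)=_ (5,2)=X -> step gives (0,1)='X' but target has '_' -> reject
  (0,2)=X (1,2)=X (3,2)=X (5,2)=_ -> step gives (0,2)='X' but target has '_' -> reject
  (0,2)=X (1,2)=X (3,2)=X (5,2)=X -> step gives (0,1)='X' but target has '_' -> reject
Unique solution: (0,2)=live, (1,2)=dead, (3,2)=dead, (5,2)=dead.
Check: live-neighbor counts of every cell in the completed generation 0:
11132
11121
20021
30143
30244
21343
Applying B3/S23 to generation 0 with these counts gives:
___X_
_____
_____
X___X
X____
__X_X
which matches the target exactly.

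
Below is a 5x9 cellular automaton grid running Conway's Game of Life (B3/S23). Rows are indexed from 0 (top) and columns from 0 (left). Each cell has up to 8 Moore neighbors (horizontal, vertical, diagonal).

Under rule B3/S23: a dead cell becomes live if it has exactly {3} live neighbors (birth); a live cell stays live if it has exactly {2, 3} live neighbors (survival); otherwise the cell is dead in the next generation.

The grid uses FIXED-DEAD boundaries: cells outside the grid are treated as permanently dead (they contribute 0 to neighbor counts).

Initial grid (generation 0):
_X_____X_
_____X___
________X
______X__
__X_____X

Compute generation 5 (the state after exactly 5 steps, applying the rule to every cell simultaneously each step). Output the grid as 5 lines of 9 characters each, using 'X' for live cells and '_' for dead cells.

Answer: _________
_________
_________
_________
_________

Derivation:
Simulating step by step:
Generation 0 (given above): 7 live cells
Generation 1: 1 live cells
_________
_________
_________
_______X_
_________
Generation 2: 0 live cells
_________
_________
_________
_________
_________
Generation 3: 0 live cells
_________
_________
_________
_________
_________
Generation 4: 0 live cells
_________
_________
_________
_________
_________
Generation 5: 0 live cells
(generation 5 grid is the final answer)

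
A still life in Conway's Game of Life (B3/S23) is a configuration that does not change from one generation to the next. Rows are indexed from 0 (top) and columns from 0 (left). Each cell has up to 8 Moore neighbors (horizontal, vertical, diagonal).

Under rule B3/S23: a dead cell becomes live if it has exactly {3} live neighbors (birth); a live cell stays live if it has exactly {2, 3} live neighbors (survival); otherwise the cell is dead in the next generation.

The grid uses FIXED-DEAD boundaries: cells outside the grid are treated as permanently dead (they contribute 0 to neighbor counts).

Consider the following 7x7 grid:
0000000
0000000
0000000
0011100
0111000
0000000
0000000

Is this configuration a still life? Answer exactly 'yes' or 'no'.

Answer: no

Derivation:
Compute generation 1 and compare to generation 0 (given above):
Generation 1:
0000000
0000000
0001000
0100100
0100100
0010000
0000000
Cell (2,3) differs: gen0=0 vs gen1=1 -> NOT a still life.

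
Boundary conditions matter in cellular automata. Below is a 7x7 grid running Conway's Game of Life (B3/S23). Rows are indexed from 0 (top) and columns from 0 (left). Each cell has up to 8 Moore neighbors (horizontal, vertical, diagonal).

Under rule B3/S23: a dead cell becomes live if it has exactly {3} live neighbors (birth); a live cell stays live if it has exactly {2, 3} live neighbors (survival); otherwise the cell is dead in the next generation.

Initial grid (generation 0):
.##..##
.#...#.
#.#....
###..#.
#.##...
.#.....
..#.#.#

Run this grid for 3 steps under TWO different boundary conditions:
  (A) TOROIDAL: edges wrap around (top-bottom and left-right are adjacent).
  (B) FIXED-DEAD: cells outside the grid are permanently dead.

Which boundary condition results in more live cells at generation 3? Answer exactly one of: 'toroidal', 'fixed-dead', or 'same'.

Under TOROIDAL boundary, generation 3:
.#.#...
....#..
.#.....
#.....#
#......
#...#.#
.####.#
Population = 15

Under FIXED-DEAD boundary, generation 3:
.#...##
#....##
#......
#......
##.....
.......
.......
Population = 10

Comparison: toroidal=15, fixed-dead=10 -> toroidal

Answer: toroidal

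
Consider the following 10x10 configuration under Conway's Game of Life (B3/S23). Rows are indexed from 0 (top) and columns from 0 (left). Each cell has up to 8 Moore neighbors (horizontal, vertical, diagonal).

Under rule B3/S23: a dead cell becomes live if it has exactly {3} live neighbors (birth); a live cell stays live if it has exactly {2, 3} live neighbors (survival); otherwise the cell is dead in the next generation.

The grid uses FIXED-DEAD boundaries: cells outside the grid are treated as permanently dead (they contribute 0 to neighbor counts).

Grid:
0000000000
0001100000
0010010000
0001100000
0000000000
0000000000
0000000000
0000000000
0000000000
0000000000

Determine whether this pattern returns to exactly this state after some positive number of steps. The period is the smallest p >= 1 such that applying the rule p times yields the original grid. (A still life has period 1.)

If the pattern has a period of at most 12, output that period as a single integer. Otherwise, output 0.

Answer: 1

Derivation:
Simulating and comparing each generation to the original:
Gen 0 (original, given above): 6 live cells
Gen 1: 6 live cells, MATCHES original -> period = 1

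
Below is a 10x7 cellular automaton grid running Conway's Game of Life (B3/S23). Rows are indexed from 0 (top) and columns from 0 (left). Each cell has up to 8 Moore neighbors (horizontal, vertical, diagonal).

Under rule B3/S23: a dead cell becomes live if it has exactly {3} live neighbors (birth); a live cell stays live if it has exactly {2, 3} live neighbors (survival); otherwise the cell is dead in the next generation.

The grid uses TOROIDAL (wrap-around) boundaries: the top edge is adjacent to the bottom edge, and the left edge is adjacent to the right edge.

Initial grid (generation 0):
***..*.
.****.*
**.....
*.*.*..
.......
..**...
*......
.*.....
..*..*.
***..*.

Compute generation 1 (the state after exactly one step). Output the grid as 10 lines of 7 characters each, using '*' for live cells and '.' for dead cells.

Simulating step by step:
Generation 0 (given above): 24 live cells
Generation 1: 21 live cells
(generation 1 grid is the final answer)

Answer: .....*.
...****
....***
*......
.**....
.......
.**....
.*.....
*.*...*
*..***.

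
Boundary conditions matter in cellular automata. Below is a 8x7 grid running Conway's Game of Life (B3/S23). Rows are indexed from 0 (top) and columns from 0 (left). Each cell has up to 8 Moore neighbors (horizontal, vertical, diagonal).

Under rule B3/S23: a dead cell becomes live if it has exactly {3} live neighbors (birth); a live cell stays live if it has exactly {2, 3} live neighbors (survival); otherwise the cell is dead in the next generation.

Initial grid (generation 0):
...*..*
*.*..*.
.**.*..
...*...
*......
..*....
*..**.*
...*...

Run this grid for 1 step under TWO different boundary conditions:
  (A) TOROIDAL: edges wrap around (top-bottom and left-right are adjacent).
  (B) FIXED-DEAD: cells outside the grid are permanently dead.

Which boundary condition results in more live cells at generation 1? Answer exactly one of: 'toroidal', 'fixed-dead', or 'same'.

Under TOROIDAL boundary, generation 1:
..***.*
*.*.***
.**.*..
.***...
.......
**.*..*
..***..
*.**.**
Population = 27

Under FIXED-DEAD boundary, generation 1:
.......
..*.**.
.**.*..
.***...
.......
.*.*...
..***..
...**..
Population = 16

Comparison: toroidal=27, fixed-dead=16 -> toroidal

Answer: toroidal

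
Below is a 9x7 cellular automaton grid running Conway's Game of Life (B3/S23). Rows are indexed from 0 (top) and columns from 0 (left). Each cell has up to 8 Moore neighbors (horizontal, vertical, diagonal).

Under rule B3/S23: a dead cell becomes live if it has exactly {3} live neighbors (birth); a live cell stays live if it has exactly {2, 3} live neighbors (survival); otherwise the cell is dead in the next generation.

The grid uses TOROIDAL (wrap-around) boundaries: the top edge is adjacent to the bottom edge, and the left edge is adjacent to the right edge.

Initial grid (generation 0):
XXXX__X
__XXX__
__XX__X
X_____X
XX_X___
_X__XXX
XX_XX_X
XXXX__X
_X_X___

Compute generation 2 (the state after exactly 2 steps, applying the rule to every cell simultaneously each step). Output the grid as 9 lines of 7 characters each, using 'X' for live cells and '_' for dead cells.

Answer: ____X_X
___XX__
_XX____
______X
__XX___
_______
_______
_____X_
_____XX

Derivation:
Simulating step by step:
Generation 0 (given above): 32 live cells
Generation 1: 18 live cells
X______
____XXX
XXX_XXX
___X__X
_XX_X__
_______
_______
_____XX
____X__
Generation 2: 12 live cells
(generation 2 grid is the final answer)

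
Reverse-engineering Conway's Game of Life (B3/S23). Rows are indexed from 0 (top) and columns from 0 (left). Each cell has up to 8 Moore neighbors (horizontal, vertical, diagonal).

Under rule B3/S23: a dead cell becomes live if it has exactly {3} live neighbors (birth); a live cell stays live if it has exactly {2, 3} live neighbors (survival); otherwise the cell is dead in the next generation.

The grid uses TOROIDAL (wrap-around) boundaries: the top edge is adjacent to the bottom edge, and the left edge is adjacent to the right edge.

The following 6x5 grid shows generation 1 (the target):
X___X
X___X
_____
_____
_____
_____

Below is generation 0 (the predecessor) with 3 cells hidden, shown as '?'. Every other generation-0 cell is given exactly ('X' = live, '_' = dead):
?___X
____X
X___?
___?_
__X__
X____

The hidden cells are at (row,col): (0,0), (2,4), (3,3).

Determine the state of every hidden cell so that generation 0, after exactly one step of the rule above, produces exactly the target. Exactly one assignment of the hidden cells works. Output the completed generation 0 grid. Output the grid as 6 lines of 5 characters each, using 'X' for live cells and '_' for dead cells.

Answer: ____X
____X
X____
_____
__X__
X____

Derivation:
Hidden generation-0 cells (in order): (0,0), (2,4), (3,3).
A hidden cell only influences target cells in its own 3x3 neighborhood. Try each of the 2^3 = 8 assignments, step the completed generation 0 forward once under B3/S23, and compare with the target:
  (0,0)=_ (2,4)=_ (3,3)=_ -> step reproduces the target at every cell -> ACCEPT
  (0,0)=_ (2,4)=_ (3,3)=X -> step gives (2,4)='X' but target has '_' -> reject
  (0,0)=_ (2,4)=X (3,3)=_ -> step gives (1,0)='_' but target has 'X' -> reject
  (0,0)=_ (2,4)=X (3,3)=X -> step gives (1,0)='_' but target has 'X' -> reject
  (0,0)=X (2,4)=_ (3,3)=_ -> step gives (1,0)='_' but target has 'X' -> reject
  (0,0)=X (2,4)=_ (3,3)=X -> step gives (1,0)='_' but target has 'X' -> reject
  (0,0)=X (2,4)=X (3,3)=_ -> step gives (1,0)='_' but target has 'X' -> reject
  (0,0)=X (2,4)=X (3,3)=X -> step gives (1,0)='_' but target has 'X' -> reject
Unique solution: (0,0)=dead, (2,4)=dead, (3,3)=dead.
Check: live-neighbor counts of every cell in the completed generation 0:
31022
31022
11012
12111
12011
12122
Applying B3/S23 to generation 0 with these counts gives:
X___X
X___X
_____
_____
_____
_____
which matches the target exactly.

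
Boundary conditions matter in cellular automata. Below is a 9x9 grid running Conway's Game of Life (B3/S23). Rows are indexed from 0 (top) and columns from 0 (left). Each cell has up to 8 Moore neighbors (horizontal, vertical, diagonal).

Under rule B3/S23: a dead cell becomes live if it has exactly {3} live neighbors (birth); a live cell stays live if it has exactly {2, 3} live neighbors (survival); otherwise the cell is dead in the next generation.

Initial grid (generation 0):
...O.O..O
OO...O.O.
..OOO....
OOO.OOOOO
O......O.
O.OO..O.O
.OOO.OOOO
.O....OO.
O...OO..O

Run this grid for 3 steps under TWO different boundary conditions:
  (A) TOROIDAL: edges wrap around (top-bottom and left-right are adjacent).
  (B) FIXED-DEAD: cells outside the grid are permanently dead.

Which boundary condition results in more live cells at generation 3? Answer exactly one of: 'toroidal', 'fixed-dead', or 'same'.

Under TOROIDAL boundary, generation 3:
....O....
OO...OOOO
O..O....O
...OOO...
....OO...
.........
.........
O.OO..O.O
....OOOOO
Population = 25

Under FIXED-DEAD boundary, generation 3:
.....OOO.
.....OOO.
..OO....O
OOOOOOO.O
O.O.OOO.O
OO.......
.........
OOO...O..
.OO......
Population = 31

Comparison: toroidal=25, fixed-dead=31 -> fixed-dead

Answer: fixed-dead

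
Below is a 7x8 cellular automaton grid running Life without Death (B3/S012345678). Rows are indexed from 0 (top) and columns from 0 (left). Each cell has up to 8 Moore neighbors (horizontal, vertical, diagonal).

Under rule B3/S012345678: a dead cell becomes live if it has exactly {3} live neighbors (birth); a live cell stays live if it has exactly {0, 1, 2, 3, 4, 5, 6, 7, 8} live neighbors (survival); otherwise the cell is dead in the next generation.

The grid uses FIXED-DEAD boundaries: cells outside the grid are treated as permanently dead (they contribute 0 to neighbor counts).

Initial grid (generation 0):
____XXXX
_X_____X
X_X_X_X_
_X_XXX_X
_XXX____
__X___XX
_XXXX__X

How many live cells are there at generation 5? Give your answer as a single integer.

Simulating step by step:
Generation 0 (given above): 26 live cells
Generation 1: 35 live cells
____XXXX
_X_XX__X
X_X_X_XX
XX_XXXXX
_XXX_X_X
__X_X_XX
_XXXX_XX
Generation 2: 38 live cells
___XXXXX
_XXXX__X
X_X_X_XX
XX_XXXXX
XXXX_X_X
__X_X_XX
_XXXX_XX
Generation 3: 39 live cells
___XXXXX
_XXXX__X
X_X_X_XX
XX_XXXXX
XXXX_X_X
X_X_X_XX
_XXXX_XX
Generation 4: 39 live cells
___XXXXX
_XXXX__X
X_X_X_XX
XX_XXXXX
XXXX_X_X
X_X_X_XX
_XXXX_XX
Generation 5: 39 live cells
___XXXXX
_XXXX__X
X_X_X_XX
XX_XXXXX
XXXX_X_X
X_X_X_XX
_XXXX_XX
Population at generation 5: 39

Answer: 39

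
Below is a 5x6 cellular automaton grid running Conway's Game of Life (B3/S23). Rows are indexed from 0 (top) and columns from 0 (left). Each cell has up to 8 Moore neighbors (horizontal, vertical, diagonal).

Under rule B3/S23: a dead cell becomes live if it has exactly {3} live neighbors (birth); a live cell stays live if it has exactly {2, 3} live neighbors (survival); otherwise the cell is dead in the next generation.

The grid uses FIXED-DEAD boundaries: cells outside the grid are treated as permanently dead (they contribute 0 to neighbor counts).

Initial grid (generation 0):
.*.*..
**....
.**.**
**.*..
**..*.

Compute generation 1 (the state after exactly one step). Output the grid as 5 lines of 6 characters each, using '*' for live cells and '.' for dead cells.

Simulating step by step:
Generation 0 (given above): 14 live cells
Generation 1: 13 live cells
(generation 1 grid is the final answer)

Answer: ***...
*..**.
...**.
...*.*
***...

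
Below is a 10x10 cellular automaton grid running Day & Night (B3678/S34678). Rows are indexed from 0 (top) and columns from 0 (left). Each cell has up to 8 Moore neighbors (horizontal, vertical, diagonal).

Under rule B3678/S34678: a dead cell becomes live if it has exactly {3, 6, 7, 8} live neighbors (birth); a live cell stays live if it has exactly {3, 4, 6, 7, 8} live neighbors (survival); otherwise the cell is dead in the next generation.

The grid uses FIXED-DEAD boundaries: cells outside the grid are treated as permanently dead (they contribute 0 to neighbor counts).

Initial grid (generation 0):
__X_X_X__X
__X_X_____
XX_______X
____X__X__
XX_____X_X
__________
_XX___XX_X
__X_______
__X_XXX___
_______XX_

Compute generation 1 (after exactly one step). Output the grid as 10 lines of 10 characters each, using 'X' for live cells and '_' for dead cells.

Simulating step by step:
Generation 0 (given above): 27 live cells
Generation 1: 14 live cells
(generation 1 grid is the final answer)

Answer: _____X____
_____X____
___X______
__________
________X_
X_X___XX__
__________
__X____X__
___X___X__
_____XX___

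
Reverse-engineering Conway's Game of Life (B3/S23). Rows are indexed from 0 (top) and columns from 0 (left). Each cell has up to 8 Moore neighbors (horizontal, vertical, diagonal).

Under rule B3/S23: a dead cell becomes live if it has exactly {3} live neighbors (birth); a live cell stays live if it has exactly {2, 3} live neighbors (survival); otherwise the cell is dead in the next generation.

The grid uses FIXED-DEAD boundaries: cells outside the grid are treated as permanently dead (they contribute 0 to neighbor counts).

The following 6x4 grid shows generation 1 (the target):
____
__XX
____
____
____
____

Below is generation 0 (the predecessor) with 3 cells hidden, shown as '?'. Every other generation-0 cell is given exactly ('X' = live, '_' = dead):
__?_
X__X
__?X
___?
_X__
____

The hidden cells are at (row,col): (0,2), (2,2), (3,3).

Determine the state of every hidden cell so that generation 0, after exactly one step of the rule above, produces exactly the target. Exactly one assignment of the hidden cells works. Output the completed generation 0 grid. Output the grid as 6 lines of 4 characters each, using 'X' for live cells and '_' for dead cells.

Hidden generation-0 cells (in order): (0,2), (2,2), (3,3).
A hidden cell only influences target cells in its own 3x3 neighborhood. Try each of the 2^3 = 8 assignments, step the completed generation 0 forward once under B3/S23, and compare with the target:
  (0,2)=_ (2,2)=_ (3,3)=_ -> step gives (1,2)='_' but target has 'X' -> reject
  (0,2)=_ (2,2)=_ (3,3)=X -> step gives (1,2)='_' but target has 'X' -> reject
  (0,2)=_ (2,2)=X (3,3)=_ -> step gives (2,2)='X' but target has '_' -> reject
  (0,2)=_ (2,2)=X (3,3)=X -> step gives (2,2)='X' but target has '_' -> reject
  (0,2)=X (2,2)=_ (3,3)=_ -> step reproduces the target at every cell -> ACCEPT
  (0,2)=X (2,2)=_ (3,3)=X -> step gives (2,2)='X' but target has '_' -> reject
  (0,2)=X (2,2)=X (3,3)=_ -> step gives (1,1)='X' but target has '_' -> reject
  (0,2)=X (2,2)=X (3,3)=X -> step gives (1,1)='X' but target has '_' -> reject
Unique solution: (0,2)=live, (2,2)=dead, (3,3)=dead.
Check: live-neighbor counts of every cell in the completed generation 0:
1212
0232
1121
1121
1010
1110
Applying B3/S23 to generation 0 with these counts gives:
____
__XX
____
____
____
____
which matches the target exactly.

Answer: __X_
X__X
___X
____
_X__
____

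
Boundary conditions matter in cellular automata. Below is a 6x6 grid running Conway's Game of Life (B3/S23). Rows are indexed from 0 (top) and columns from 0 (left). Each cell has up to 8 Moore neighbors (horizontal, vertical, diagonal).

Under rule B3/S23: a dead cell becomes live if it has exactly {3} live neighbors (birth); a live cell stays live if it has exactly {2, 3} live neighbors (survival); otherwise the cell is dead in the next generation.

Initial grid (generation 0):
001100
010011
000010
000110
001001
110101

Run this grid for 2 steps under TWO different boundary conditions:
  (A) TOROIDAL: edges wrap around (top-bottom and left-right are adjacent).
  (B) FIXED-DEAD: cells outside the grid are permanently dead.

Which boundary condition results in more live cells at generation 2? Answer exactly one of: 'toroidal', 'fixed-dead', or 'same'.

Answer: fixed-dead

Derivation:
Under TOROIDAL boundary, generation 2:
010100
000110
000000
101111
010000
010101
Population = 13

Under FIXED-DEAD boundary, generation 2:
001011
001011
000000
001111
010001
011100
Population = 15

Comparison: toroidal=13, fixed-dead=15 -> fixed-dead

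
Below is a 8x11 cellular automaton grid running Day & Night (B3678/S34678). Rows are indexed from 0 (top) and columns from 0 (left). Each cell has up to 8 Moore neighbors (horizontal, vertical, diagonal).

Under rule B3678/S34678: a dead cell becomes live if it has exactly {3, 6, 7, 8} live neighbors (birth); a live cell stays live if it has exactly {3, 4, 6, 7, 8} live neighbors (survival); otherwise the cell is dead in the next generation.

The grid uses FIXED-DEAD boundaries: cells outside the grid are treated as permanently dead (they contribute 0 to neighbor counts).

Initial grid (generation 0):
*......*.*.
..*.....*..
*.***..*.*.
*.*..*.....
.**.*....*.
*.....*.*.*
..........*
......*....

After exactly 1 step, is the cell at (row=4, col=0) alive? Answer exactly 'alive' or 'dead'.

Answer: alive

Derivation:
Simulating step by step:
Generation 0 (given above): 24 live cells
Generation 1: 18 live cells
........*..
.......***.
..**....*..
.***....*..
**.*.*.....
.*.........
.......*.*.
...........

Cell (4,0) at generation 1: 1 -> alive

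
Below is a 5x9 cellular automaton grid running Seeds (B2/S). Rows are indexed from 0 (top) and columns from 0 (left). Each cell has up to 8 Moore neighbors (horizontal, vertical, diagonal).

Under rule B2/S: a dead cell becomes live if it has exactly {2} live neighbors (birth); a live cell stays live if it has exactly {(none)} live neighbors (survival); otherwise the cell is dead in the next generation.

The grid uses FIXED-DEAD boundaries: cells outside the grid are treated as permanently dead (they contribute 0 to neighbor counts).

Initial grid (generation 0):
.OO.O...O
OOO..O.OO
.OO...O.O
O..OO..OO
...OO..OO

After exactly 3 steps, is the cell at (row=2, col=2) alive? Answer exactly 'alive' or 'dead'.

Simulating step by step:
Generation 0 (given above): 23 live cells
Generation 1: 6 live cells
.....OO..
....O....
.........
.........
..O..OO..
Generation 2: 4 live cells
....O....
......O..
.........
.....OO..
.........
Generation 3: 5 live cells
.....O...
.....O...
.......O.
.........
.....OO..

Cell (2,2) at generation 3: 0 -> dead

Answer: dead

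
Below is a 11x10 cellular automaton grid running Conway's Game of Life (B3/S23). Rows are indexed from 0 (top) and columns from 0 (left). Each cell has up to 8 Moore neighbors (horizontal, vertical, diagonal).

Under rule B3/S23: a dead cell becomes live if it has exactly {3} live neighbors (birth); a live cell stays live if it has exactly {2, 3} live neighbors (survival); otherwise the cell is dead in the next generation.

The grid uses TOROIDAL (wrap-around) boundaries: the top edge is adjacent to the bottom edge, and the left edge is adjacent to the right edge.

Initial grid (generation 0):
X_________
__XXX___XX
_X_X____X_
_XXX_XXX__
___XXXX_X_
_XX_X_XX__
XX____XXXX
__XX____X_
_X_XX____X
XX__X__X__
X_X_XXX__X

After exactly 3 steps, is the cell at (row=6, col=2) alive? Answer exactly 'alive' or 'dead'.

Simulating step by step:
Generation 0 (given above): 48 live cells
Generation 1: 39 live cells
X_X_____X_
XXXXX___XX
XX___XX_XX
_X______X_
________X_
_XX_X_____
X____XX__X
___XX_____
_X__X___XX
______X_X_
___XXXX__X
Generation 2: 39 live cells
_______XX_
___XXX____
___XXX____
_X______X_
_XX_______
XX___X___X
XXX__X____
___XX___X_
___XXX_XXX
X__X__X_X_
___XXXX_XX
Generation 3: 32 live cells
_______XXX
___X_XX___
__XX_X____
_X_XX_____
__X______X
_________X
__XX_X____
XX____XXX_
__X__XX___
X_X_______
___XXXX___

Cell (6,2) at generation 3: 1 -> alive

Answer: alive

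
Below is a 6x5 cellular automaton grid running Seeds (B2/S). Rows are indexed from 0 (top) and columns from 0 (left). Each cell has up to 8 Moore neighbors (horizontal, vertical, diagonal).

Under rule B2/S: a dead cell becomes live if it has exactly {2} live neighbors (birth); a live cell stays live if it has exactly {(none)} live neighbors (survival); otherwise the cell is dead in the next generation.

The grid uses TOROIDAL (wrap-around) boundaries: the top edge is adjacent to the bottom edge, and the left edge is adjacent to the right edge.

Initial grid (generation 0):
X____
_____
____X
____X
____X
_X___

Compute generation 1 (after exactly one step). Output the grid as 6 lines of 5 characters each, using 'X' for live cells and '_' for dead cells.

Simulating step by step:
Generation 0 (given above): 5 live cells
Generation 1: 7 live cells
(generation 1 grid is the final answer)

Answer: _X___
X___X
X__X_
_____
___X_
____X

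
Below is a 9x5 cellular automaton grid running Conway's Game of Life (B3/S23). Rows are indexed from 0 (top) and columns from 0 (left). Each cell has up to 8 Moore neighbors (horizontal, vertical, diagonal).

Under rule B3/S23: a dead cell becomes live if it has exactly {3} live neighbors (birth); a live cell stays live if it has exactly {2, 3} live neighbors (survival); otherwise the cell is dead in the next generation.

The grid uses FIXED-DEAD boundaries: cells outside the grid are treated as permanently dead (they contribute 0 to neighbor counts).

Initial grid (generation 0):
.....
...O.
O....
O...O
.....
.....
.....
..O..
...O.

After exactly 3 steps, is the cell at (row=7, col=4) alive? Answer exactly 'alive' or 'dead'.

Answer: dead

Derivation:
Simulating step by step:
Generation 0 (given above): 6 live cells
Generation 1: 0 live cells
.....
.....
.....
.....
.....
.....
.....
.....
.....
Generation 2: 0 live cells
.....
.....
.....
.....
.....
.....
.....
.....
.....
Generation 3: 0 live cells
.....
.....
.....
.....
.....
.....
.....
.....
.....

Cell (7,4) at generation 3: 0 -> dead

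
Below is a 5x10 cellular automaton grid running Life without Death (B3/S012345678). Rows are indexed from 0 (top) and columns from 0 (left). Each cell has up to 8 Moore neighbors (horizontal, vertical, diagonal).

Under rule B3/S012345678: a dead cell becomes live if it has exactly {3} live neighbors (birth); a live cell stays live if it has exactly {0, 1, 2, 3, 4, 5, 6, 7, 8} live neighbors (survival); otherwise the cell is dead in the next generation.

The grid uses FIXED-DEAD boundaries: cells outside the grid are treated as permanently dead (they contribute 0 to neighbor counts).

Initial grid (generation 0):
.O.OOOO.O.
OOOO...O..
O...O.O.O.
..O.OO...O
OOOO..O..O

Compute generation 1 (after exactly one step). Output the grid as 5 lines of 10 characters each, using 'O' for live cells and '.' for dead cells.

Simulating step by step:
Generation 0 (given above): 25 live cells
Generation 1: 35 live cells
(generation 1 grid is the final answer)

Answer: OO.OOOOOO.
OOOO...OO.
O...O.OOO.
O.O.OOOOOO
OOOOOOO..O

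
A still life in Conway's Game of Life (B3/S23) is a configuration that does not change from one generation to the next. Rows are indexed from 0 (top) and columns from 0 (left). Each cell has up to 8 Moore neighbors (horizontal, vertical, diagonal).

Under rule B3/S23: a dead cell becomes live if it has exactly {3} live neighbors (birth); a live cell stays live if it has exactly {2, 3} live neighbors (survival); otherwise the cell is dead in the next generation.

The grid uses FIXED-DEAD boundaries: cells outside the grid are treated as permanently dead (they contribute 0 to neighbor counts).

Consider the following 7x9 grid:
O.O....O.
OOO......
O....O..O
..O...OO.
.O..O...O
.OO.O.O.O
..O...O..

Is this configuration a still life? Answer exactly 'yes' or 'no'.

Compute generation 1 and compare to generation 0 (given above):
Generation 1:
O.O......
O.O......
O.O...OO.
.O...OOOO
.O....O.O
.OO......
.OOO.O.O.
Cell (0,7) differs: gen0=1 vs gen1=0 -> NOT a still life.

Answer: no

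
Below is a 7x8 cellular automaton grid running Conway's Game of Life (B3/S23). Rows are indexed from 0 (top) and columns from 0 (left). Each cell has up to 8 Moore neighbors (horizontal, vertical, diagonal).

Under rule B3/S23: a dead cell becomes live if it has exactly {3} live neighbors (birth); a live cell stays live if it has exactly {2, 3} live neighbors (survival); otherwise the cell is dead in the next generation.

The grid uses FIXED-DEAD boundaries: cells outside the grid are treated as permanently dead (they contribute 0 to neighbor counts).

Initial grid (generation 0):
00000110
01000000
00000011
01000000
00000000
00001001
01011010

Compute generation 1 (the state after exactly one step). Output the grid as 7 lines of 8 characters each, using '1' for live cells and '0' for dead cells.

Simulating step by step:
Generation 0 (given above): 12 live cells
Generation 1: 8 live cells
(generation 1 grid is the final answer)

Answer: 00000000
00000101
00000000
00000000
00000000
00011100
00011100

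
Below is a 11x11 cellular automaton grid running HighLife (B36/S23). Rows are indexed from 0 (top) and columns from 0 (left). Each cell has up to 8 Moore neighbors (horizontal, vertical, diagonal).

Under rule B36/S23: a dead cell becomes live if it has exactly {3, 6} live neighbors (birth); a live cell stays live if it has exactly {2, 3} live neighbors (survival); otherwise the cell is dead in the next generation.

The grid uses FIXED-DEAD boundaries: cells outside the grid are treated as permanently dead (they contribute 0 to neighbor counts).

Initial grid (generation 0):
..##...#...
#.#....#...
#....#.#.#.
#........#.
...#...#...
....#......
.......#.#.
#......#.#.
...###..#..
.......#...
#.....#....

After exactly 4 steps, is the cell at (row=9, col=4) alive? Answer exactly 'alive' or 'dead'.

Simulating step by step:
Generation 0 (given above): 27 live cells
Generation 1: 22 live cells
.###.......
..##...#...
#.....#....
......#....
...........
........#..
...........
....#.##.#.
....#.###..
....####...
...........
Generation 2: 14 live cells
.#.#.......
...#.......
......##...
...........
...........
...........
.......##..
......#....
...##......
....#...#..
.....##....
Generation 3: 10 live cells
..#........
..#........
...........
...........
...........
...........
.......#...
.......#...
...###.....
...##......
.....#.....
Generation 4: 6 live cells
...........
...........
...........
...........
...........
...........
...........
....#.#....
...#.#.....
...#.......
....#......

Cell (9,4) at generation 4: 0 -> dead

Answer: dead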